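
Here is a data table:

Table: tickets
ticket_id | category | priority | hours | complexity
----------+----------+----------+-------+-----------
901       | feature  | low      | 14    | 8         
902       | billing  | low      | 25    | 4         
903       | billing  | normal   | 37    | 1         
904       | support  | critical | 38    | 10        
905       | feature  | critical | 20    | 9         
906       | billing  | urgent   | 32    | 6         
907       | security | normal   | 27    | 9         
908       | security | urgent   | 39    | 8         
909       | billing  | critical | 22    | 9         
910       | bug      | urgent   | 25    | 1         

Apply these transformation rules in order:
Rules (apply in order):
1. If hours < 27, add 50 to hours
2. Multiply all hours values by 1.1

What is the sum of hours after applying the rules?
581.9

Step 1: Apply Rule 1 - Add 50 to records with hours < 27
  - 5 records affected: 106 + (5 × 50) = 356
  - Unaffected records: 173
  - Sum after Rule 1: 529
Step 2: Apply Rule 2 - Multiply all by 1.1
  - 529 × 1.1 = 581.9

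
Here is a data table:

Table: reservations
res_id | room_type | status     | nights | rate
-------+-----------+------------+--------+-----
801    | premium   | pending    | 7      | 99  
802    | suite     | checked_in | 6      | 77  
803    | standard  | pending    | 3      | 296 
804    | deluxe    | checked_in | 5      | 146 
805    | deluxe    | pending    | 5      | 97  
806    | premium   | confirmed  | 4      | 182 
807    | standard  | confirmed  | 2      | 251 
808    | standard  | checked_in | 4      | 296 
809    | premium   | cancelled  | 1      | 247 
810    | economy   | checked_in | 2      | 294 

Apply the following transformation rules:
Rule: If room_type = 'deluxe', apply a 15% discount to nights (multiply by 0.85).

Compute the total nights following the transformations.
37.5

Step 1: Records with room_type = 'deluxe' have total nights = 10
Step 2: Apply multiplier: 10 × 0.85 = 8.5
Step 3: Other records total: 29
Step 4: Final sum = 8.5 + 29 = 37.5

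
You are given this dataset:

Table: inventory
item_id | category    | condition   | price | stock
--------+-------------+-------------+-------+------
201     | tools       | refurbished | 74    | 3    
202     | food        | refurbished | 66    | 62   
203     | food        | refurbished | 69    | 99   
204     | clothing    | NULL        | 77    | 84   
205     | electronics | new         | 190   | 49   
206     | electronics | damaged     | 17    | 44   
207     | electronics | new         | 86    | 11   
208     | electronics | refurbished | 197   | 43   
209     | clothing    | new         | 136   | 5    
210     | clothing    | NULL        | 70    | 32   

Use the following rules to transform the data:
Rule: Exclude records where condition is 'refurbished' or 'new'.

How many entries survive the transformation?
3

Step 1: Count records to exclude
  - 4 (refurbished) + 3 (new) = 7 records
Step 2: Total records: 10
Step 3: Remaining = 10 - 7 = 3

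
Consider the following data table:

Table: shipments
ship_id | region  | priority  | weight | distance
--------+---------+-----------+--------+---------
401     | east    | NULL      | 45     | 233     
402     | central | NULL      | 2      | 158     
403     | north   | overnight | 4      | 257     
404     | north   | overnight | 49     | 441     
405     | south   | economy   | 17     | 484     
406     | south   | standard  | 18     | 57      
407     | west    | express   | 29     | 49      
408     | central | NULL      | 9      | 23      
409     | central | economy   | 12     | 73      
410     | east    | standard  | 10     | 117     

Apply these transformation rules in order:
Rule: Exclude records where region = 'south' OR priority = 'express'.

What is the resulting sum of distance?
1302

Step 1: Find records where region = 'south' OR priority = 'express'
Step 2: 3 records match, summing to 590
Step 3: Original sum: 1892
Step 4: Remaining sum = 1892 - 590 = 1302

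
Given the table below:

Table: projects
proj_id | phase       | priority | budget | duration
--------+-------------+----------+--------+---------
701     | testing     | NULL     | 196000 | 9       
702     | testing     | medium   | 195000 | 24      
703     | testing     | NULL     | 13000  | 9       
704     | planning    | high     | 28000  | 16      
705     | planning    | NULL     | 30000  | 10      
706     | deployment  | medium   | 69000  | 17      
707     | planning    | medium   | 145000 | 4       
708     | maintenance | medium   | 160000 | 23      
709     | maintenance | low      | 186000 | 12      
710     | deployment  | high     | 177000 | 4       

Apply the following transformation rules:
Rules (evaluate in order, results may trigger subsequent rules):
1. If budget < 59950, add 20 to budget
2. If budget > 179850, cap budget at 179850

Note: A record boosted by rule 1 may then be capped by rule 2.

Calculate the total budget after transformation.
1161610

Step 1: Apply rule 1 to records with budget < 59950
  - 3 records get bonus of 20
  - Of these, 0 records then exceed 179850 and get capped
Step 2: Apply rule 2 to records with budget > 179850
  - 3 records (original) are capped
Step 3: Calculate final sum = 1161610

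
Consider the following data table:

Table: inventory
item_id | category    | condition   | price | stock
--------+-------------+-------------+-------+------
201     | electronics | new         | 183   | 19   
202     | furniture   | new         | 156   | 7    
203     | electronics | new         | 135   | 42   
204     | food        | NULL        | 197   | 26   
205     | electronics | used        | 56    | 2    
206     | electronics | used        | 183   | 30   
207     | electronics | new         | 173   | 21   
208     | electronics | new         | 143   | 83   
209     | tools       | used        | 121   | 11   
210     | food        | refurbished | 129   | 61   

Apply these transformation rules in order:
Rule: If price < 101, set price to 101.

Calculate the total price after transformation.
1521

Step 1: 1 records have price < 101
Step 2: These records originally summed to 56
Step 3: After setting to minimum: 1 × 101 = 101
Step 4: Unaffected records sum: 1420
Step 5: Final sum = 101 + 1420 = 1521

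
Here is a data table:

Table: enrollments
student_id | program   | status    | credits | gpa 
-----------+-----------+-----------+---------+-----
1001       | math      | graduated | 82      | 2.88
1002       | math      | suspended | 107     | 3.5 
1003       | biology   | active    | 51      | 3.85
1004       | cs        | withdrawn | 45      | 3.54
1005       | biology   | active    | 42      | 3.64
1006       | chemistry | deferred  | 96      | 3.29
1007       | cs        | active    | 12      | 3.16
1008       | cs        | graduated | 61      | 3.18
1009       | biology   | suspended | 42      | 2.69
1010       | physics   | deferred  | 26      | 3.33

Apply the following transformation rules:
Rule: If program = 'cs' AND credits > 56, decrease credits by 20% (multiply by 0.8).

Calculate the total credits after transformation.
551.8

Step 1: Find records where program = 'cs' AND credits > 56
Step 2: 1 records match, summing to 61
Step 3: After multiplier: 61 × 0.8 = 48.8
Step 4: Unaffected records sum: 503
Step 5: Final sum = 48.8 + 503 = 551.8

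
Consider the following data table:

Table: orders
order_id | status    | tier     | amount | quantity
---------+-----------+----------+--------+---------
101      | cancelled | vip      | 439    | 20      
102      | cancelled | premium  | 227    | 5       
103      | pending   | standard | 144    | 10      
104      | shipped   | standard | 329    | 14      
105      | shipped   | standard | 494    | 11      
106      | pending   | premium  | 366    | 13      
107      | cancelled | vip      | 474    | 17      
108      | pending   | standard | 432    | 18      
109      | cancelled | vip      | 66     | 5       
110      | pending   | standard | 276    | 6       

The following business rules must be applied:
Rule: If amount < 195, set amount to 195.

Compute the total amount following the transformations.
3427

Step 1: 2 records have amount < 195
Step 2: These records originally summed to 210
Step 3: After setting to minimum: 2 × 195 = 390
Step 4: Unaffected records sum: 3037
Step 5: Final sum = 390 + 3037 = 3427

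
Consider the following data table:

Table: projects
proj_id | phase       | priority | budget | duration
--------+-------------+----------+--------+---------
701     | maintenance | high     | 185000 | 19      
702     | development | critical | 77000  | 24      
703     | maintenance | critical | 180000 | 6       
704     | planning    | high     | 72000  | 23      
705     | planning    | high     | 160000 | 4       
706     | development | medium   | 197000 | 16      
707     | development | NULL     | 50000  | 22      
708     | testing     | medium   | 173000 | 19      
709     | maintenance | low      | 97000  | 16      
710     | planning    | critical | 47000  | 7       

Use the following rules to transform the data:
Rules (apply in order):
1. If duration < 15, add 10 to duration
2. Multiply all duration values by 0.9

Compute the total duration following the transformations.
167.4

Step 1: Apply Rule 1 - Add 10 to records with duration < 15
  - 3 records affected: 17 + (3 × 10) = 47
  - Unaffected records: 139
  - Sum after Rule 1: 186
Step 2: Apply Rule 2 - Multiply all by 0.9
  - 186 × 0.9 = 167.4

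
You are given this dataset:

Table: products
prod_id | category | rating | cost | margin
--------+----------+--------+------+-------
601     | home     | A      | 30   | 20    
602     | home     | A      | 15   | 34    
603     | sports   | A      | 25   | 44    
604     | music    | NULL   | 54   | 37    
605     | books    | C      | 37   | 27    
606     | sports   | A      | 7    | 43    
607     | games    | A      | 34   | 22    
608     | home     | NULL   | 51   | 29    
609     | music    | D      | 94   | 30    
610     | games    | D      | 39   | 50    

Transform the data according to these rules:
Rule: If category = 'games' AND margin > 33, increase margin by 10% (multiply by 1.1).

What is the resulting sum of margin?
341.0

Step 1: Find records where category = 'games' AND margin > 33
Step 2: 1 records match, summing to 50
Step 3: After multiplier: 50 × 1.1 = 55.0
Step 4: Unaffected records sum: 286
Step 5: Final sum = 55.0 + 286 = 341.0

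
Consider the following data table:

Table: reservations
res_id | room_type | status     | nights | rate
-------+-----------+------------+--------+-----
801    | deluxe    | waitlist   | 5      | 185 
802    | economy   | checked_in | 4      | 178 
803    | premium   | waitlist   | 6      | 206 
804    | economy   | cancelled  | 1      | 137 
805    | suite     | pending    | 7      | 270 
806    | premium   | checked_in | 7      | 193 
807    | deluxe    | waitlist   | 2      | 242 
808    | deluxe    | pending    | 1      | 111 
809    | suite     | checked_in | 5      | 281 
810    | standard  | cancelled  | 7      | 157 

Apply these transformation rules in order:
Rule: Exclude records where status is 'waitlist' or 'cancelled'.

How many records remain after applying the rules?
5

Step 1: Count records to exclude
  - 3 (waitlist) + 2 (cancelled) = 5 records
Step 2: Total records: 10
Step 3: Remaining = 10 - 5 = 5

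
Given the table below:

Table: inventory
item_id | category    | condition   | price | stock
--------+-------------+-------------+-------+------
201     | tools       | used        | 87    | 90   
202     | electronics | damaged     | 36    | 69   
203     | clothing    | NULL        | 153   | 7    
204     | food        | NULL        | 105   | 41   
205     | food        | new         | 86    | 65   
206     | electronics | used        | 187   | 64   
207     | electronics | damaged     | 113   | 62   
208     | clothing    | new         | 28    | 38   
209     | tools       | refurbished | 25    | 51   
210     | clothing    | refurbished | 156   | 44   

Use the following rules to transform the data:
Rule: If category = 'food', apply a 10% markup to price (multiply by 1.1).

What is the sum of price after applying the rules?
995.1

Step 1: Records with category = 'food' have total price = 191
Step 2: Apply multiplier: 191 × 1.1 = 210.1
Step 3: Other records total: 785
Step 4: Final sum = 210.1 + 785 = 995.1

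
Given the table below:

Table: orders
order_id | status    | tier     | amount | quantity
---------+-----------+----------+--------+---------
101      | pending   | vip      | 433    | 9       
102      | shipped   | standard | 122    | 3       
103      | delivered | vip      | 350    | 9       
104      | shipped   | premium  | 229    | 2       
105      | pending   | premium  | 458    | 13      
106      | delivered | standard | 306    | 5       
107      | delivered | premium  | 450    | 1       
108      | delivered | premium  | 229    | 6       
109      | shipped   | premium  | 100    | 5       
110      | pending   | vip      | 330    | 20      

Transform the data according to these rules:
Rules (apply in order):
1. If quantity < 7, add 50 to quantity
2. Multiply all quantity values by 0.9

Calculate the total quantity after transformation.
335.7

Step 1: Apply Rule 1 - Add 50 to records with quantity < 7
  - 6 records affected: 22 + (6 × 50) = 322
  - Unaffected records: 51
  - Sum after Rule 1: 373
Step 2: Apply Rule 2 - Multiply all by 0.9
  - 373 × 0.9 = 335.7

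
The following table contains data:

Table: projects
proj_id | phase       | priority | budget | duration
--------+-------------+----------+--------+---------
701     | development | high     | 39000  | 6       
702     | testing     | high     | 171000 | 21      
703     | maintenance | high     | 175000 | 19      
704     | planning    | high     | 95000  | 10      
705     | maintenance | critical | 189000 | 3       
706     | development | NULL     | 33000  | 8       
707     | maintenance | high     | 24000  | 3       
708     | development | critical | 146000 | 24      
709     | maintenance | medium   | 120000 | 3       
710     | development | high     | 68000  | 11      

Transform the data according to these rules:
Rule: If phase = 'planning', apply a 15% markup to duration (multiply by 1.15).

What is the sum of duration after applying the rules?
109.5

Step 1: Records with phase = 'planning' have total duration = 10
Step 2: Apply multiplier: 10 × 1.15 = 11.5
Step 3: Other records total: 98
Step 4: Final sum = 11.5 + 98 = 109.5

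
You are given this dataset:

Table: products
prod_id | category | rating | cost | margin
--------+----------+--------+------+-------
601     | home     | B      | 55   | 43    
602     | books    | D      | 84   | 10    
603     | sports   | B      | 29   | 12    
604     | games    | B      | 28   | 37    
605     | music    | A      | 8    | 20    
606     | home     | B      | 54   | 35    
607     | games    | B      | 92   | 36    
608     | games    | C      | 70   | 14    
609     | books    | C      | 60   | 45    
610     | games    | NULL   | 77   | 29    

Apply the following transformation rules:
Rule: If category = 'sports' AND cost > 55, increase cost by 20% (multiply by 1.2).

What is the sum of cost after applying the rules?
557

Step 1: Find records where category = 'sports' AND cost > 55
Step 2: 0 records match, summing to 0
Step 3: After multiplier: 0 × 1.2 = 0.0
Step 4: Unaffected records sum: 557
Step 5: Final sum = 0.0 + 557 = 557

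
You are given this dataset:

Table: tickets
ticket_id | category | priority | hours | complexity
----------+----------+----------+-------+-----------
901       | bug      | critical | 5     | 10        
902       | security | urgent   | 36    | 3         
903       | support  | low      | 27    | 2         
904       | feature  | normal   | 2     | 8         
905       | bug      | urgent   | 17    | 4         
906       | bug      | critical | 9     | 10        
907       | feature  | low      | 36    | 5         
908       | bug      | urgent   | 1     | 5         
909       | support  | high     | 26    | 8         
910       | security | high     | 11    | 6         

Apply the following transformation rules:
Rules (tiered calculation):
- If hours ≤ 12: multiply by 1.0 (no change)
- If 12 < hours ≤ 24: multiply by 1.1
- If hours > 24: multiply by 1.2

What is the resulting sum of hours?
196.7

Step 1: Tier 1 (hours ≤ 12): 5 records, sum = 28 × 1.0 = 28.0
Step 2: Tier 2 (12 < hours ≤ 24): 1 records, sum = 17 × 1.1 = 18.7
Step 3: Tier 3 (hours > 24): 4 records, sum = 125 × 1.2 = 150.0
Step 4: Final sum = 28.0 + 18.7 + 150.0 = 196.7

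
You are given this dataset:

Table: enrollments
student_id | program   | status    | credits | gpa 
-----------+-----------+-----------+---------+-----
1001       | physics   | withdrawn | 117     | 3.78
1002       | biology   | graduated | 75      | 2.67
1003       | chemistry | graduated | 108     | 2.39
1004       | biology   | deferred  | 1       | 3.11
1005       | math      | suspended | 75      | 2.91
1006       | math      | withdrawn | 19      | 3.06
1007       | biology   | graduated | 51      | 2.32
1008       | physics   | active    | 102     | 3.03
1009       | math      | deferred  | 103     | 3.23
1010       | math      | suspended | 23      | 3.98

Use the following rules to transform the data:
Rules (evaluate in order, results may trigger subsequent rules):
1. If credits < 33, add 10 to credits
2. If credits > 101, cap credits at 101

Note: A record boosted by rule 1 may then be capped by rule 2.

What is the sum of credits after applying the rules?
678

Step 1: Apply rule 1 to records with credits < 33
  - 3 records get bonus of 10
  - Of these, 0 records then exceed 101 and get capped
Step 2: Apply rule 2 to records with credits > 101
  - 4 records (original) are capped
Step 3: Calculate final sum = 678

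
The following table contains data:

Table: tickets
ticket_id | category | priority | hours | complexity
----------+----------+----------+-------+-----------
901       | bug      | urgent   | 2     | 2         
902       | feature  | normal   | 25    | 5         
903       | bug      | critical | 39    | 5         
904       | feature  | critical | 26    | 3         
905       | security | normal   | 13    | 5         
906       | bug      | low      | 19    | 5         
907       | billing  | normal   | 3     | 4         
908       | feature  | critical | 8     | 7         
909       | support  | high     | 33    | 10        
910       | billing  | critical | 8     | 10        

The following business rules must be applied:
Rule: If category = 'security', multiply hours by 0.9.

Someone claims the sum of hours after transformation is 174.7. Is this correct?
Yes, the result is correct.

Step 1: Calculate the correct sum after transformation
Step 2: Apply multiplier 0.9 to records where category = 'security'
Step 3: Correct result = 174.7
Step 4: Claimed result = 174.7
Step 5: 174.7 = 174.7 ✓
Conclusion: The claimed result is correct.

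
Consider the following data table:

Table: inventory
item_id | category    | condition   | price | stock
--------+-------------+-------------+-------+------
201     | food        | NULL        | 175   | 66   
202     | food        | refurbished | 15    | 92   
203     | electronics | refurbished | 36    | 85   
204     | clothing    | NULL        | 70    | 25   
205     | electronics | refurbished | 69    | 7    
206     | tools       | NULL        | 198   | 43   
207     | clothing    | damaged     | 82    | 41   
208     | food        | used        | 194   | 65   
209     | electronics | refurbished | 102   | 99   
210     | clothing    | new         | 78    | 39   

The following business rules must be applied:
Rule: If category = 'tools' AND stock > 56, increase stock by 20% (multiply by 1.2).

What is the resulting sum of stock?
562

Step 1: Find records where category = 'tools' AND stock > 56
Step 2: 0 records match, summing to 0
Step 3: After multiplier: 0 × 1.2 = 0.0
Step 4: Unaffected records sum: 562
Step 5: Final sum = 0.0 + 562 = 562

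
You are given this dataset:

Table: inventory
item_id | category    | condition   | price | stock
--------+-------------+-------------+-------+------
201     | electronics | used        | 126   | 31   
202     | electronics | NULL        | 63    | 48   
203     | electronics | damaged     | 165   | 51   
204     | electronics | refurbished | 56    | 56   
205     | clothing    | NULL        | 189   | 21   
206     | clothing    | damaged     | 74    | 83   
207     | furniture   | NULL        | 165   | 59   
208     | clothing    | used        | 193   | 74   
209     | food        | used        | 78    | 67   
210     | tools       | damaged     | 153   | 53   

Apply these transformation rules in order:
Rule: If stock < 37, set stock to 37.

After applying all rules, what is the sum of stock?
565

Step 1: 2 records have stock < 37
Step 2: These records originally summed to 52
Step 3: After setting to minimum: 2 × 37 = 74
Step 4: Unaffected records sum: 491
Step 5: Final sum = 74 + 491 = 565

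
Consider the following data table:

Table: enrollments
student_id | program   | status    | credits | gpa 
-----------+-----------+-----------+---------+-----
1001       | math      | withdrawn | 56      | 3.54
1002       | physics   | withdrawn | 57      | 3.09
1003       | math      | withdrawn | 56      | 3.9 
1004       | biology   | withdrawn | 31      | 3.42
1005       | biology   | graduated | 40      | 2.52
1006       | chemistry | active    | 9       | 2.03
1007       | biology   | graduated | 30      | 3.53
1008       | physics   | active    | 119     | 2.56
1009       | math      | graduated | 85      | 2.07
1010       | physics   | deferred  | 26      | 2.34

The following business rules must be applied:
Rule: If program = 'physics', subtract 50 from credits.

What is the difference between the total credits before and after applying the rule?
150

Step 1: Original sum of credits = 509
Step 2: 3 records have program = 'physics'
Step 3: Each affected record changes by -50
Step 4: Total change = 3 × -50 = -150
Step 5: New sum = 509 + -150 = 359
Step 6: Difference = |359 - 509| = 150
        (Sum decreased by 150)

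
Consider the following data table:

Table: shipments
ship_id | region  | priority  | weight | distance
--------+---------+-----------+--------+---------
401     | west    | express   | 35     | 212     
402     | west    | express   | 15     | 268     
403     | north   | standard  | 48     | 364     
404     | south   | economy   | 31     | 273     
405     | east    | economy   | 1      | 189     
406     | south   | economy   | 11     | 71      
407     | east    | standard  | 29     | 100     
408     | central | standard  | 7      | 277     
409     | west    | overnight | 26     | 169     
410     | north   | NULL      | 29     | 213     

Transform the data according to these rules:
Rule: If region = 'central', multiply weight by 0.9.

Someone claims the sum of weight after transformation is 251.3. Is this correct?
No, the correct result is 231.3.

Step 1: Calculate the correct sum after transformation
Step 2: Apply multiplier 0.9 to records where region = 'central'
Step 3: Correct result = 231.3
Step 4: Claimed result = 251.3
Step 5: 231.3 ≠ 251.3
Conclusion: The claimed result is incorrect. The correct answer is 231.3.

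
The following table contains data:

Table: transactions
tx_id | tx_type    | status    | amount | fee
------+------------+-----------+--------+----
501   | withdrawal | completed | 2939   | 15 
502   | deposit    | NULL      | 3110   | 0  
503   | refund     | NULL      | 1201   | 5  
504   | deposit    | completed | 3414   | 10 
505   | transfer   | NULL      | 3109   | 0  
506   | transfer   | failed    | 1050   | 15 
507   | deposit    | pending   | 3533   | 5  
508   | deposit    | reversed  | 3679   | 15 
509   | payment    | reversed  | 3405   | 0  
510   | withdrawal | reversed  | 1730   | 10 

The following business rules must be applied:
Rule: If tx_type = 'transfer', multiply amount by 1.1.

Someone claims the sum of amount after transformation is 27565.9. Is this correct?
No, the correct result is 27585.9.

Step 1: Calculate the correct sum after transformation
Step 2: Apply multiplier 1.1 to records where tx_type = 'transfer'
Step 3: Correct result = 27585.9
Step 4: Claimed result = 27565.9
Step 5: 27585.9 ≠ 27565.9
Conclusion: The claimed result is incorrect. The correct answer is 27585.9.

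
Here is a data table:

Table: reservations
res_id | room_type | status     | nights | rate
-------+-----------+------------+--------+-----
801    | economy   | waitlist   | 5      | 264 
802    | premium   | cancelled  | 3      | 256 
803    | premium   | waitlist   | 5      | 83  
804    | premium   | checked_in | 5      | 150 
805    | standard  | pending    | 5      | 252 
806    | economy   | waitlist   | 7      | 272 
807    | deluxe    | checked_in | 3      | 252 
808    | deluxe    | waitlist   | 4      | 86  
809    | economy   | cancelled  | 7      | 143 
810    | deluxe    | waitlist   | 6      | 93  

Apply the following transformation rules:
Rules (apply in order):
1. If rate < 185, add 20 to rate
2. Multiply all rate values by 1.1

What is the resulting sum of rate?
2146.1

Step 1: Apply Rule 1 - Add 20 to records with rate < 185
  - 5 records affected: 555 + (5 × 20) = 655
  - Unaffected records: 1296
  - Sum after Rule 1: 1951
Step 2: Apply Rule 2 - Multiply all by 1.1
  - 1951 × 1.1 = 2146.1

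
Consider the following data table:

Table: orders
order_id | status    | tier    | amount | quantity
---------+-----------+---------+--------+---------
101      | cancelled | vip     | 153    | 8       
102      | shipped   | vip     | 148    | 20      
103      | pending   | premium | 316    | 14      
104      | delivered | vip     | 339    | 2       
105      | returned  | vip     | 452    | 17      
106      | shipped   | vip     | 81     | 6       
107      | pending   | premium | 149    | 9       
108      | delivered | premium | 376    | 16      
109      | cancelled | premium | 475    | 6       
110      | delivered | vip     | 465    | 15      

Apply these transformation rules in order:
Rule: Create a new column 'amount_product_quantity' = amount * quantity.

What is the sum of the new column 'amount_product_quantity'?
34638

Step 1: For each record, compute amount * quantity
Example calculations:
  153 * 8 = 1224
  148 * 20 = 2960
  316 * 14 = 4424
  ...
Step 2: Sum all derived values
Step 3: Total = 34638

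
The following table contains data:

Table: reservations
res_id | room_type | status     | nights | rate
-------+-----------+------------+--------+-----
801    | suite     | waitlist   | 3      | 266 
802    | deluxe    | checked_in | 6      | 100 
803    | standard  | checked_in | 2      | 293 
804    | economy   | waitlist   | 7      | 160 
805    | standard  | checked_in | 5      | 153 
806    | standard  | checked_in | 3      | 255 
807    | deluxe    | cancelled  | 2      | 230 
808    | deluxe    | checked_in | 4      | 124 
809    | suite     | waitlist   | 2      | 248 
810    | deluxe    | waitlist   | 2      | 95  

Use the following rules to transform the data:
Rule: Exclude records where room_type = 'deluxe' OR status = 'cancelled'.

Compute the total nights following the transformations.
22

Step 1: Find records where room_type = 'deluxe' OR status = 'cancelled'
Step 2: 4 records match, summing to 14
Step 3: Original sum: 36
Step 4: Remaining sum = 36 - 14 = 22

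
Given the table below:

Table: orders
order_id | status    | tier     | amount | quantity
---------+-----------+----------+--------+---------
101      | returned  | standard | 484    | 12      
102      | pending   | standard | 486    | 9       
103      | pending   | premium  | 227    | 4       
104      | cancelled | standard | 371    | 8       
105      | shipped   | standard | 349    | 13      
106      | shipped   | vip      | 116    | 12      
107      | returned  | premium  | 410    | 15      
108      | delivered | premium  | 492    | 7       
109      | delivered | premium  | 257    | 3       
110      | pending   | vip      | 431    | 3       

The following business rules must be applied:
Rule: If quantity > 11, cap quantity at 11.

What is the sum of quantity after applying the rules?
78

Step 1: 4 records have quantity > 11
Step 2: These records originally summed to 52
Step 3: After capping: 4 × 11 = 44
Step 4: Unaffected records sum: 34
Step 5: Final sum = 44 + 34 = 78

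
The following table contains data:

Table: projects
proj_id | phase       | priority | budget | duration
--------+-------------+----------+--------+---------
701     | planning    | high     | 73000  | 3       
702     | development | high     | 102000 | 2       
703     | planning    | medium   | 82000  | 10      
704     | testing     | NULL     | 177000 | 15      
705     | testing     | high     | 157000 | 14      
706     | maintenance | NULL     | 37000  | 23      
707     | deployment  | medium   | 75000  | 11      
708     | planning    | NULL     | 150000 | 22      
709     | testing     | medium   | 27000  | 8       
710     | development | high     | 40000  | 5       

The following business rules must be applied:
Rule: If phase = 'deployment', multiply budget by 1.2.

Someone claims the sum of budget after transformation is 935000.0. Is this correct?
Yes, the result is correct.

Step 1: Calculate the correct sum after transformation
Step 2: Apply multiplier 1.2 to records where phase = 'deployment'
Step 3: Correct result = 935000.0
Step 4: Claimed result = 935000.0
Step 5: 935000.0 = 935000.0 ✓
Conclusion: The claimed result is correct.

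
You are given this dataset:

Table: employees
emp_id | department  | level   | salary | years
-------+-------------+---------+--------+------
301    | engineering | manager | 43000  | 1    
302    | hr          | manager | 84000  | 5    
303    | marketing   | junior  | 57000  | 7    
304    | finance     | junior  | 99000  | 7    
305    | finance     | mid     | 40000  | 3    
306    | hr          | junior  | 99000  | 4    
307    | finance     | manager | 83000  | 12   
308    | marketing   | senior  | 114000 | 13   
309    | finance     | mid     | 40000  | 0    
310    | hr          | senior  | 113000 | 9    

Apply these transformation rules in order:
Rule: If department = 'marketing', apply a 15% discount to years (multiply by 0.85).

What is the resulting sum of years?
58.0

Step 1: Records with department = 'marketing' have total years = 20
Step 2: Apply multiplier: 20 × 0.85 = 17.0
Step 3: Other records total: 41
Step 4: Final sum = 17.0 + 41 = 58.0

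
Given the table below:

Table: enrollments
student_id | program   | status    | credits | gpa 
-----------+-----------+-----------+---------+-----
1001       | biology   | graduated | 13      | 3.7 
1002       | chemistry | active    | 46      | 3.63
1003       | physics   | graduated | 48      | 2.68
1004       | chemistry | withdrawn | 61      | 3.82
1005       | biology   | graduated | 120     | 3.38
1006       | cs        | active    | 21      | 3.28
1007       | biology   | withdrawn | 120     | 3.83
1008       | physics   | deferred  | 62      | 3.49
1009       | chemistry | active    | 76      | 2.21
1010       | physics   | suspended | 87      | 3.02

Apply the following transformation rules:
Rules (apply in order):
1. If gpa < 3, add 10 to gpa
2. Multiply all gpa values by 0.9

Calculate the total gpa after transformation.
47.74

Step 1: Apply Rule 1 - Add 10 to records with gpa < 3
  - 2 records affected: 4.89 + (2 × 10) = 24.89
  - Unaffected records: 28.15
  - Sum after Rule 1: 53.04
Step 2: Apply Rule 2 - Multiply all by 0.9
  - 53.04 × 0.9 = 47.74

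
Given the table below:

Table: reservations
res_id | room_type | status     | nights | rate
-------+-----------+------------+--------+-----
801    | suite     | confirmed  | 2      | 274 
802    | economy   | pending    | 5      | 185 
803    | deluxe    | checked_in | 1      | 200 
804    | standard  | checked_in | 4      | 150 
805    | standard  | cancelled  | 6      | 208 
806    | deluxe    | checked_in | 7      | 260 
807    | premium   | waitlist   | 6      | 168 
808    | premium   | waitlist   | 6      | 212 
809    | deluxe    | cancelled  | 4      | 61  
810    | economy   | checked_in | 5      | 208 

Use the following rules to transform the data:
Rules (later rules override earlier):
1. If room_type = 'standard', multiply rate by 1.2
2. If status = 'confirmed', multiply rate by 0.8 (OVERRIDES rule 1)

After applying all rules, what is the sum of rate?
1942.8

Step 1: Rule 2 takes priority for records with status = 'confirmed'
  - 1 records: 274 × 0.8 = 219.2
Step 2: Rule 1 applies to remaining records with room_type = 'standard'
  - 2 records: 358 × 1.2 = 429.6
Step 3: Other records unchanged: 1294
Step 4: Final sum = 219.2 + 429.6 + 1294 = 1942.8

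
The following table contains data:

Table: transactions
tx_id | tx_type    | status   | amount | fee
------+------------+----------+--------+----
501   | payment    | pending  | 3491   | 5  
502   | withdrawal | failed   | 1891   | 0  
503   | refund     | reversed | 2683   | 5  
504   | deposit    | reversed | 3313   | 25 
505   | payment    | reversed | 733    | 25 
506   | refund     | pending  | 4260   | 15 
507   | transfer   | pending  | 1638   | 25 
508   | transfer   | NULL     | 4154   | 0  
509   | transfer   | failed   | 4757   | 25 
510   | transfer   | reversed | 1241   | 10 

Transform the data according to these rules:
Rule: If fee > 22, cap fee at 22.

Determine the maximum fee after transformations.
22

Step 1: Original maximum fee = 25
Step 2: Apply cap at 22
Step 3: 4 records had fee > 22 and were capped
Step 4: Maximum after transformation = 22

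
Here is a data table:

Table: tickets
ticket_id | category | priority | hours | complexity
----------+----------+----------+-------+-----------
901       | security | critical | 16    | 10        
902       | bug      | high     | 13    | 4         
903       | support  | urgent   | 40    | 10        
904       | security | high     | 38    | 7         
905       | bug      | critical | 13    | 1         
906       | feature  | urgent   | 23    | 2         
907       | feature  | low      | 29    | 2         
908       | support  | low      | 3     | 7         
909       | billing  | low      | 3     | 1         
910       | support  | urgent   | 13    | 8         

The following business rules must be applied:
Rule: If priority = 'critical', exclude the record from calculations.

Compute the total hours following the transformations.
162

Step 1: Identify records where priority = 'critical'
Step 2: The excluded records sum to 29
Step 3: Original total hours = 191
Step 4: Remaining total = 191 - 29 = 162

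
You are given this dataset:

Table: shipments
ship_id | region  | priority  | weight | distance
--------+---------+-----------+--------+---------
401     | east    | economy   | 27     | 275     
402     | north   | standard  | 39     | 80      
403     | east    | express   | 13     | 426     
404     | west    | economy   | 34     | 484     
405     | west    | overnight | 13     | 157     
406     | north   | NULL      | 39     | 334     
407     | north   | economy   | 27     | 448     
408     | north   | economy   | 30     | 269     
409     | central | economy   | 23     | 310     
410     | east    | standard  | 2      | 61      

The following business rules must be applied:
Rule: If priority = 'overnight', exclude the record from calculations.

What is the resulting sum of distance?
2687

Step 1: Identify records where priority = 'overnight'
Step 2: The excluded records sum to 157
Step 3: Original total distance = 2844
Step 4: Remaining total = 2844 - 157 = 2687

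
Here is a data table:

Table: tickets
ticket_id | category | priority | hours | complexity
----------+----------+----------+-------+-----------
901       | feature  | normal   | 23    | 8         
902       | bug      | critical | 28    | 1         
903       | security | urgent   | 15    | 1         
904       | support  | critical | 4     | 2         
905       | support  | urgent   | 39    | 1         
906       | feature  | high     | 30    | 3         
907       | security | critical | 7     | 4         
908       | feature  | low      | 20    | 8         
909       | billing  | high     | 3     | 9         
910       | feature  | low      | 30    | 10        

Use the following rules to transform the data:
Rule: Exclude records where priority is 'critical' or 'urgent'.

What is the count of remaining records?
5

Step 1: Count records to exclude
  - 3 (critical) + 2 (urgent) = 5 records
Step 2: Total records: 10
Step 3: Remaining = 10 - 5 = 5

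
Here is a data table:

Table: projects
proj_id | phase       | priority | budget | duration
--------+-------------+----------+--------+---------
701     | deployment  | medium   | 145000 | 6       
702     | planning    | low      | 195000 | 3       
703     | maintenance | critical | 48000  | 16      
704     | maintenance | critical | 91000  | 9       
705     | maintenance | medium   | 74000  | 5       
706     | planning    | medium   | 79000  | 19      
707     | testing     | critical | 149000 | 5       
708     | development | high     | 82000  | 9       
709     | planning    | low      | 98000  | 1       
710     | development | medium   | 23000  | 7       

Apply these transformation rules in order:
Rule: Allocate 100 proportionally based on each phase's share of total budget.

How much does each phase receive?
deployment: 14.74, development: 10.67, maintenance: 21.65, planning: 37.8, testing: 15.14

Step 1: Calculate total budget = 984000
Step 2: Calculate each phase's proportion:
  deployment: 145000/984000 = 14.74% → 14.74
  development: 105000/984000 = 10.67% → 10.67
  maintenance: 213000/984000 = 21.65% → 21.65
  planning: 372000/984000 = 37.80% → 37.8
  testing: 149000/984000 = 15.14% → 15.14
Step 3: Verify: sum of allocations ≈ 100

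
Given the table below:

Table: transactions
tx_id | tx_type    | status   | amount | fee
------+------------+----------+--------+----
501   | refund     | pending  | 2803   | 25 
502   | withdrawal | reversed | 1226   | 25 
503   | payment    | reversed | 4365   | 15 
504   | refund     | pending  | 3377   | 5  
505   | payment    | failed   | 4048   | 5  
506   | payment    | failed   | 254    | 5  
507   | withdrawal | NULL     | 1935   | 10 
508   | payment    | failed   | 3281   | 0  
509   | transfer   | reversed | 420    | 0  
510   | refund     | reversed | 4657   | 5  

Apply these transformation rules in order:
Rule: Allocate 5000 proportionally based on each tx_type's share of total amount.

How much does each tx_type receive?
payment: 2265.8, refund: 2055.11, transfer: 79.65, withdrawal: 599.45

Step 1: Calculate total amount = 26366
Step 2: Calculate each tx_type's proportion:
  payment: 11948/26366 = 45.32% → 2265.8
  refund: 10837/26366 = 41.10% → 2055.11
  transfer: 420/26366 = 1.59% → 79.65
  withdrawal: 3161/26366 = 11.99% → 599.45
Step 3: Verify: sum of allocations ≈ 5000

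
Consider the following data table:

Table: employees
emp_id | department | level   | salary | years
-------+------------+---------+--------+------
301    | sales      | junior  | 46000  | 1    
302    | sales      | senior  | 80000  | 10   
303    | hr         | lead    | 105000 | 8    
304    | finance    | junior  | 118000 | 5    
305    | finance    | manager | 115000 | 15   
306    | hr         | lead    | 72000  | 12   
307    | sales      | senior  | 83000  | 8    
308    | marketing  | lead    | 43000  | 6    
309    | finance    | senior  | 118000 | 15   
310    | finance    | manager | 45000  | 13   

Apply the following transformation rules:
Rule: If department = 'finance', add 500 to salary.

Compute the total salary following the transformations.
827000

Step 1: Count records where department = 'finance': 4
Step 2: Total bonus added: 4 × 500 = 2000
Step 3: Original sum of salary: 825000
Step 4: Final sum = 825000 + 2000 = 827000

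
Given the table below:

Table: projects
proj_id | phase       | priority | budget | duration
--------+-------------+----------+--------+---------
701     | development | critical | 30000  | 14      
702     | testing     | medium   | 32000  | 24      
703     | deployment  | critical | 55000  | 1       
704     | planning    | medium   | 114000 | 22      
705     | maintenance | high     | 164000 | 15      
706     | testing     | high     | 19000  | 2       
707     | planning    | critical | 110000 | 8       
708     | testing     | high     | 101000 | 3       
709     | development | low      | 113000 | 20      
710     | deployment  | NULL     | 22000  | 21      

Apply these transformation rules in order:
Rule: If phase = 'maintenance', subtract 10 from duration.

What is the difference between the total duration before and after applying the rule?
10

Step 1: Original sum of duration = 130
Step 2: 1 records have phase = 'maintenance'
Step 3: Each affected record changes by -10
Step 4: Total change = 1 × -10 = -10
Step 5: New sum = 130 + -10 = 120
Step 6: Difference = |120 - 130| = 10
        (Sum decreased by 10)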